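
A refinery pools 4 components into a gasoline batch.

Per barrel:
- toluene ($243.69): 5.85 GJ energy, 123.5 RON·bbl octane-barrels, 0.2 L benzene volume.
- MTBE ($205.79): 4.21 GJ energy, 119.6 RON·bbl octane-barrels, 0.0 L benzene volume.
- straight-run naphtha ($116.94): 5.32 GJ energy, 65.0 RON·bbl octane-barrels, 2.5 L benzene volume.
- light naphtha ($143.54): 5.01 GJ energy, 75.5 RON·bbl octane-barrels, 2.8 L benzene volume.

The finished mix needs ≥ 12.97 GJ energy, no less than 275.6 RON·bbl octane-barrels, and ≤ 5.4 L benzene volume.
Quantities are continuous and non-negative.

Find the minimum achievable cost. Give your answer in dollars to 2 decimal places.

$479.71

Let x1 = barrels of toluene, x2 = barrels of MTBE, x3 = barrels of straight-run naphtha, x4 = barrels of light naphtha.
Minimise 243.69x1 + 205.79x2 + 116.94x3 + 143.54x4 subject to:
  5.85x1 + 4.21x2 + 5.32x3 + 5.01x4 ≥ 12.97   (energy)
  123.5x1 + 119.6x2 + 65x3 + 75.5x4 ≥ 275.6   (octane-barrels)
  0.2x1 + 2.5x3 + 2.8x4 ≤ 5.4   (benzene volume)
  x1, x2, x3, x4 ≥ 0.
The minimum-cost mix takes nothing from toluene, light naphtha — only MTBE, straight-run naphtha. The energy and octane-barrels requirements are met with equality.
Optimal quantities: MTBE = 1.71843 barrels, straight-run naphtha = 1.07808 barrels.
Objective = 205.79·1.71843 + 116.94·1.07808 = 479.7064.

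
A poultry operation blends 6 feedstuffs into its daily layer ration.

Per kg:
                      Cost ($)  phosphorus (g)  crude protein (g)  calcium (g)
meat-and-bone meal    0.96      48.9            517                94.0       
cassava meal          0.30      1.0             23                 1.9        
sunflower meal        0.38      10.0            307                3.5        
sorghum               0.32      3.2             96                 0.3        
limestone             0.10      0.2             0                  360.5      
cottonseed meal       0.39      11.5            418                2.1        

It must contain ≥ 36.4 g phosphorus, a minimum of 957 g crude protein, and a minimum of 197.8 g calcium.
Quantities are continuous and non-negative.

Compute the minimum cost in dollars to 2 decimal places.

Treat it as an LP. Let x1 = kg of meat-and-bone meal, x2 = kg of cassava meal, x3 = kg of sunflower meal, x4 = kg of sorghum, x5 = kg of limestone, x6 = kg of cottonseed meal.
min 0.96x1 + 0.3x2 + 0.38x3 + 0.32x4 + 0.1x5 + 0.39x6 subject to:
  48.9x1 + 1x2 + 10x3 + 3.2x4 + 0.2x5 + 11.5x6 ≥ 36.4   (phosphorus)
  517x1 + 23x2 + 307x3 + 96x4 + 418x6 ≥ 957   (crude protein)
  94x1 + 1.9x2 + 3.5x3 + 0.3x4 + 360.5x5 + 2.1x6 ≥ 197.8   (calcium)
  x1, x2, x3, x4, x5, x6 ≥ 0.
The minimum-cost mix takes nothing from cassava meal, sunflower meal, sorghum — only meat-and-bone meal, limestone, cottonseed meal. There the phosphorus, crude protein, calcium constraints are tight.
Solving gives x1 = 0.2878, x5 = 0.4624, x6 = 1.934.
Hence cost = 0.96·0.2878 + 0.1·0.4624 + 0.39·1.934 = $1.0768.

$1.08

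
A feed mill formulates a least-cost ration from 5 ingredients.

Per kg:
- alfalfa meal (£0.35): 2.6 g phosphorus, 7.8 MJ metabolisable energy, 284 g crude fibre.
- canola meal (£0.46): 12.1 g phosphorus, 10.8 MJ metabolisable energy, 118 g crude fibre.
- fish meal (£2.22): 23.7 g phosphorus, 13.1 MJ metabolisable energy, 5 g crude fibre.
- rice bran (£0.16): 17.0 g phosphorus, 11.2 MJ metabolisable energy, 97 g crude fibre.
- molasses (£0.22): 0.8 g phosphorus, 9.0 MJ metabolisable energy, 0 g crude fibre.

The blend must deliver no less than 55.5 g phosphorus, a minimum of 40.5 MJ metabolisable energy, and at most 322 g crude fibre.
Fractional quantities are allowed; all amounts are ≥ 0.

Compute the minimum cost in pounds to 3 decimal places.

£0.612

Treat it as an LP. Let x1 = kg of alfalfa meal, x2 = kg of canola meal, x3 = kg of fish meal, x4 = kg of rice bran, x5 = kg of molasses.
Minimize 0.35x1 + 0.46x2 + 2.22x3 + 0.16x4 + 0.22x5 subject to:
  2.6x1 + 12.1x2 + 23.7x3 + 17x4 + 0.8x5 ≥ 55.5   (phosphorus)
  7.8x1 + 10.8x2 + 13.1x3 + 11.2x4 + 9x5 ≥ 40.5   (metabolisable energy)
  284x1 + 118x2 + 5x3 + 97x4 ≤ 322   (crude fibre)
  x1, x2, x3, x4, x5 ≥ 0.
The cheapest feasible vertex uses only rice bran, molasses; alfalfa meal, canola meal, fish meal are not used. The metabolisable energy and crude fibre requirements are met with equality.
That vertex is x4 = 3.32, x5 = 0.369.
Total cost: 0.16·3.32 + 0.22·0.369 = 0.61238.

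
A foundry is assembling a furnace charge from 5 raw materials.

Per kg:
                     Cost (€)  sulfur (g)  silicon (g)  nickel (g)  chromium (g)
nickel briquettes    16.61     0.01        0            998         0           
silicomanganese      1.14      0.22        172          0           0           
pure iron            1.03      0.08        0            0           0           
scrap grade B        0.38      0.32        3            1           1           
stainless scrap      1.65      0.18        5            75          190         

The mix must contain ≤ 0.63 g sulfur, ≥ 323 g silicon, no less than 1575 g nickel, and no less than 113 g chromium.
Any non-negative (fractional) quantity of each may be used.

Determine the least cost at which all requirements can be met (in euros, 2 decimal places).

Treat it as an LP. Let x1 = kg of nickel briquettes, x2 = kg of silicomanganese, x3 = kg of pure iron, x4 = kg of scrap grade B, x5 = kg of stainless scrap.
Minimise 16.61x1 + 1.14x2 + 1.03x3 + 0.38x4 + 1.65x5 subject to:
  0.01x1 + 0.22x2 + 0.08x3 + 0.32x4 + 0.18x5 ≤ 0.63   (sulfur)
  172x2 + 3x4 + 5x5 ≥ 323   (silicon)
  998x1 + 1x4 + 75x5 ≥ 1575   (nickel)
  1x4 + 190x5 ≥ 113   (chromium)
  x1, x2, x3, x4, x5 ≥ 0.
The optimal basis is {nickel briquettes, silicomanganese, stainless scrap}; pure iron, scrap grade B drop out. The silicon, nickel, chromium requirements are met with equality.
Optimal quantities: nickel briquettes = 1.533 kg, silicomanganese = 1.861 kg, stainless scrap = 0.5947 kg.
Total cost: 16.61·1.533 + 1.14·1.861 + 1.65·0.5947 = 28.5659.

€28.57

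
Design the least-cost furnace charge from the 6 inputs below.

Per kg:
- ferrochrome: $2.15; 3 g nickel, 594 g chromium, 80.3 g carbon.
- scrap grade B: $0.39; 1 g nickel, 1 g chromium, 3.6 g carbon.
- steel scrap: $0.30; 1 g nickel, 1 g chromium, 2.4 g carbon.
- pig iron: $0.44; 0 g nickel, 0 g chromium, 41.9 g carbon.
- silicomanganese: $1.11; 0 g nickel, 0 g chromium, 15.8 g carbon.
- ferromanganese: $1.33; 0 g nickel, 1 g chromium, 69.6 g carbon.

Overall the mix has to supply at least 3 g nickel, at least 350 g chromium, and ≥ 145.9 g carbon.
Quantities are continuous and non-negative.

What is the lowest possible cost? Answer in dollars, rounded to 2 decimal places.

$2.64

Treat it as an LP. Let x1 = kg of ferrochrome, x2 = kg of scrap grade B, x3 = kg of steel scrap, x4 = kg of pig iron, x5 = kg of silicomanganese, x6 = kg of ferromanganese.
Minimize 2.15x1 + 0.39x2 + 0.3x3 + 0.44x4 + 1.11x5 + 1.33x6 with:
  3x1 + 1x2 + 1x3 ≥ 3   (nickel)
  594x1 + 1x2 + 1x3 + 1x6 ≥ 350   (chromium)
  80.3x1 + 3.6x2 + 2.4x3 + 41.9x4 + 15.8x5 + 69.6x6 ≥ 145.9   (carbon)
  x1, x2, x3, x4, x5, x6 ≥ 0.
The cheapest feasible vertex uses only ferrochrome, steel scrap, pig iron; scrap grade B, silicomanganese, ferromanganese are not used. Binding constraints: nickel, chromium, carbon.
Optimal quantities: ferrochrome = 0.5871 kg, steel scrap = 1.239 kg, pig iron = 2.286 kg.
Total cost: 2.15·0.5871 + 0.3·1.239 + 0.44·2.286 = 2.6398.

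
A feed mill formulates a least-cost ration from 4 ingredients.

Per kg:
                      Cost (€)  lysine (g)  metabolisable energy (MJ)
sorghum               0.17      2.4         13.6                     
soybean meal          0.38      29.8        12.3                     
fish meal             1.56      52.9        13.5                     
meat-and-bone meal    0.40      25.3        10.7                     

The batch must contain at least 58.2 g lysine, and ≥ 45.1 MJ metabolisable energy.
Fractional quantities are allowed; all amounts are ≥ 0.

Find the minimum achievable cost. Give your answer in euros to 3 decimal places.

Let x1 = kg of sorghum, x2 = kg of soybean meal, x3 = kg of fish meal, x4 = kg of meat-and-bone meal.
min 0.17x1 + 0.38x2 + 1.56x3 + 0.4x4 subject to:
  2.4x1 + 29.8x2 + 52.9x3 + 25.3x4 ≥ 58.2   (lysine)
  13.6x1 + 12.3x2 + 13.5x3 + 10.7x4 ≥ 45.1   (metabolisable energy)
  x1, x2, x3, x4 ≥ 0.
The optimal basis is {sorghum, soybean meal}; fish meal, meat-and-bone meal drop out. There the lysine and metabolisable energy constraints are tight.
So sorghum = 1.672 kg, soybean meal = 1.818 kg.
Total cost: 0.17·1.672 + 0.38·1.818 = 0.97508.

€0.975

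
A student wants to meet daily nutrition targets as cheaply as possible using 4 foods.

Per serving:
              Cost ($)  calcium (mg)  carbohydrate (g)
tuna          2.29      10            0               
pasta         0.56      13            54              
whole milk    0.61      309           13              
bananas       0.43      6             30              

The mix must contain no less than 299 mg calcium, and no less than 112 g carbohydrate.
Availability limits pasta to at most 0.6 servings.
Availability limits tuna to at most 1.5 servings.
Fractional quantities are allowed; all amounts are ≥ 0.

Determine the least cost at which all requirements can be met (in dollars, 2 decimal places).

$1.86

This is a linear program. Let x1 = servings of tuna, x2 = servings of pasta, x3 = servings of whole milk, x4 = servings of bananas.
min 2.29x1 + 0.56x2 + 0.61x3 + 0.43x4 s.t.:
  10x1 + 13x2 + 309x3 + 6x4 ≥ 299   (calcium)
  54x2 + 13x3 + 30x4 ≥ 112   (carbohydrate)
  x2 ≤ 0.6
  x1 ≤ 1.5
  x1, x2, x3, x4 ≥ 0.
At the optimum only pasta, whole milk, bananas are positive (tuna = 0). Binding constraints: calcium, carbohydrate, the pasta cap.
Solving gives x2 = 0.6, x3 = 0.8984, x4 = 2.264.
Hence cost = 0.56·0.6 + 0.61·0.8984 + 0.43·2.264 = $1.8575.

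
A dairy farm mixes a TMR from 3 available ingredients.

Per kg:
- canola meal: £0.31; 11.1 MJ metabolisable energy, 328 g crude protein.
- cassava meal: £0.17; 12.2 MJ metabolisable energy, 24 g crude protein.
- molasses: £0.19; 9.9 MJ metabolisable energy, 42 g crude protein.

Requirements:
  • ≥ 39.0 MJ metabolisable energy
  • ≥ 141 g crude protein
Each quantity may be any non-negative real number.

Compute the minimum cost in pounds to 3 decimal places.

Set it up as a linear program. Let x1 = kg of canola meal, x2 = kg of cassava meal, x3 = kg of molasses.
min 0.31x1 + 0.17x2 + 0.19x3 subject to:
  11.1x1 + 12.2x2 + 9.9x3 ≥ 39   (metabolisable energy)
  328x1 + 24x2 + 42x3 ≥ 141   (crude protein)
  x1, x2, x3 ≥ 0.
The optimal basis is {canola meal, cassava meal}; molasses drops out. Binding constraints: metabolisable energy and crude protein.
Solving gives x1 = 0.2099, x2 = 3.006.
Cost = 0.31·0.2099 + 0.17·3.006 = 0.57609.

£0.576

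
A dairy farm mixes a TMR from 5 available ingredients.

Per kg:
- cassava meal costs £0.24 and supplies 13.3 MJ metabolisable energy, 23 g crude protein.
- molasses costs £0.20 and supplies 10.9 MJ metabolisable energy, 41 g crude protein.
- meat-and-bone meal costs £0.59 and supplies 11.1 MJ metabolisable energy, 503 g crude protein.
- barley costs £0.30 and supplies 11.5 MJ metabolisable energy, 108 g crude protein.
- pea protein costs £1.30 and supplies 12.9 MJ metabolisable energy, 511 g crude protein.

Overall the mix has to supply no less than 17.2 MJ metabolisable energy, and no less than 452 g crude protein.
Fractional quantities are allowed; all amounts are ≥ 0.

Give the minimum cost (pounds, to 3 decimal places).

£0.640

Treat it as an LP. Let x1 = kg of cassava meal, x2 = kg of molasses, x3 = kg of meat-and-bone meal, x4 = kg of barley, x5 = kg of pea protein.
Minimize 0.24x1 + 0.2x2 + 0.59x3 + 0.3x4 + 1.3x5 s.t.:
  13.3x1 + 10.9x2 + 11.1x3 + 11.5x4 + 12.9x5 ≥ 17.2   (metabolisable energy)
  23x1 + 41x2 + 503x3 + 108x4 + 511x5 ≥ 452   (crude protein)
  x1, x2, x3, x4, x5 ≥ 0.
The cheapest feasible vertex uses only molasses, meat-and-bone meal; cassava meal, barley, pea protein are not used. Binding constraints: metabolisable energy and crude protein.
Solving gives x2 = 0.7229, x3 = 0.8397.
Cost = 0.2·0.7229 + 0.59·0.8397 = 0.64000.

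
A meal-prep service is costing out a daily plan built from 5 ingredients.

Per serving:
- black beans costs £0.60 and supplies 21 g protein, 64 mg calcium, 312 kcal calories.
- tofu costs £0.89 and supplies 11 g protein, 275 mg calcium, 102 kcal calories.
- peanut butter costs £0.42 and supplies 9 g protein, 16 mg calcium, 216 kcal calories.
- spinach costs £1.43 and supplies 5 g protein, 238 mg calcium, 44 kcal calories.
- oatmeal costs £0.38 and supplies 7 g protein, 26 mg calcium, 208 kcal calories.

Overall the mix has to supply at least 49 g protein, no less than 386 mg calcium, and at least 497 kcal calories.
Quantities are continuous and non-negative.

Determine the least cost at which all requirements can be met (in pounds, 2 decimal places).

£1.96

Let x1 = servings of black beans, x2 = servings of tofu, x3 = servings of peanut butter, x4 = servings of spinach, x5 = servings of oatmeal.
min 0.6x1 + 0.89x2 + 0.42x3 + 1.43x4 + 0.38x5 with:
  21x1 + 11x2 + 9x3 + 5x4 + 7x5 ≥ 49   (protein)
  64x1 + 275x2 + 16x3 + 238x4 + 26x5 ≥ 386   (calcium)
  312x1 + 102x2 + 216x3 + 44x4 + 208x5 ≥ 497   (calories)
  x1, x2, x3, x4, x5 ≥ 0.
The optimal basis is {black beans, tofu}; peanut butter, spinach, oatmeal drop out. The protein and calcium requirements are met with equality.
Solving gives x1 = 1.82, x2 = 0.9801.
Hence cost = 0.6·1.82 + 0.89·0.9801 = £1.9643.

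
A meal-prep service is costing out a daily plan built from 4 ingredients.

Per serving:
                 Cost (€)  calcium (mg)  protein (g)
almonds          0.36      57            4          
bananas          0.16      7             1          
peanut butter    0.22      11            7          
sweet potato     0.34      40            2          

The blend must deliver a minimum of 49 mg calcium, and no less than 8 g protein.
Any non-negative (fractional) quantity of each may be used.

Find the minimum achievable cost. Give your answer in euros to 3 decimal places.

€0.420

Treat it as an LP. Let x1 = servings of almonds, x2 = servings of bananas, x3 = servings of peanut butter, x4 = servings of sweet potato.
Minimize 0.36x1 + 0.16x2 + 0.22x3 + 0.34x4 s.t.:
  57x1 + 7x2 + 11x3 + 40x4 ≥ 49   (calcium)
  4x1 + 1x2 + 7x3 + 2x4 ≥ 8   (protein)
  x1, x2, x3, x4 ≥ 0.
The minimum-cost mix takes nothing from bananas, sweet potato — only almonds, peanut butter. There the calcium and protein constraints are tight.
So almonds = 0.7183 servings, peanut butter = 0.7324 servings.
Objective = 0.36·0.7183 + 0.22·0.7324 = 0.41972.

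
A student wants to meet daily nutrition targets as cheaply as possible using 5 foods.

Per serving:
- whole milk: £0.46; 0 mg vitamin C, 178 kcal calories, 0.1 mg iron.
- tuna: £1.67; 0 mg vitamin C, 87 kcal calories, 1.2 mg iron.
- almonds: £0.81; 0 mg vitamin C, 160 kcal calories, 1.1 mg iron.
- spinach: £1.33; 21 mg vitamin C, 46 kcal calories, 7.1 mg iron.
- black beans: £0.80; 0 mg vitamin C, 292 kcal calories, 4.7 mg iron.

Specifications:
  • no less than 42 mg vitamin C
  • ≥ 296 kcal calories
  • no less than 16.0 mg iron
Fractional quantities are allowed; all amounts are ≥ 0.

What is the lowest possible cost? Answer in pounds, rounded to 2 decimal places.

£3.20

Set it up as a linear program. Let x1 = servings of whole milk, x2 = servings of tuna, x3 = servings of almonds, x4 = servings of spinach, x5 = servings of black beans.
Minimize 0.46x1 + 1.67x2 + 0.81x3 + 1.33x4 + 0.8x5 s.t.:
  21x4 ≥ 42   (vitamin C)
  178x1 + 87x2 + 160x3 + 46x4 + 292x5 ≥ 296   (calories)
  0.1x1 + 1.2x2 + 1.1x3 + 7.1x4 + 4.7x5 ≥ 16   (iron)
  x1, x2, x3, x4, x5 ≥ 0.
At the optimum only whole milk, spinach, black beans are positive (tuna, almonds = 0). The vitamin C, calories, iron requirements are met with equality.
Optimal quantities: whole milk = 0.5365 servings, spinach = 2 servings, black beans = 0.3716 servings.
Total cost: 0.46·0.5365 + 1.33·2 + 0.8·0.3716 = 3.2041.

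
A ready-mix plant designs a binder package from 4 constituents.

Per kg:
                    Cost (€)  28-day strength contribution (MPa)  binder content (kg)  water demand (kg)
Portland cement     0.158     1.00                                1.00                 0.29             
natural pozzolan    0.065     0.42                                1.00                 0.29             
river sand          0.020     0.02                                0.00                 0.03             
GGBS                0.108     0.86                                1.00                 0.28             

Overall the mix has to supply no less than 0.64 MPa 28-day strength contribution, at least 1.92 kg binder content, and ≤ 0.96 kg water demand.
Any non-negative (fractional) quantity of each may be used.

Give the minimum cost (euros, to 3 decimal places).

€0.125

Let x1 = kg of Portland cement, x2 = kg of natural pozzolan, x3 = kg of river sand, x4 = kg of GGBS.
Minimize 0.158x1 + 0.065x2 + 0.02x3 + 0.108x4 s.t.:
  1x1 + 0.42x2 + 0.02x3 + 0.86x4 ≥ 0.64   (28-day strength contribution)
  1x1 + 1x2 + 1x4 ≥ 1.92   (binder content)
  0.29x1 + 0.29x2 + 0.03x3 + 0.28x4 ≤ 0.96   (water demand)
  x1, x2, x3, x4 ≥ 0.
At the optimum only natural pozzolan is positive (Portland cement, river sand, GGBS = 0). The binder content requirement is met with equality.
That vertex is x2 = 1.92.
Cost = 0.065·1.92 = 0.12480.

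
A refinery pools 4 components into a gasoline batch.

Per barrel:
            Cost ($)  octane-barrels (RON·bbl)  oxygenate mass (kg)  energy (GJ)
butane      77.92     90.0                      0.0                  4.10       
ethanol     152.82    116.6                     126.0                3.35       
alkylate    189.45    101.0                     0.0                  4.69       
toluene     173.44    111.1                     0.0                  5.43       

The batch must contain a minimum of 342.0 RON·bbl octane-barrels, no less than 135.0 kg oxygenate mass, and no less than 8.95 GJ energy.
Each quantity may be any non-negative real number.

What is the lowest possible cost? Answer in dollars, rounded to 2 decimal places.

$351.67

This is a linear program. Let x1 = barrels of butane, x2 = barrels of ethanol, x3 = barrels of alkylate, x4 = barrels of toluene.
Minimize 77.92x1 + 152.82x2 + 189.45x3 + 173.44x4 s.t.:
  90x1 + 116.6x2 + 101x3 + 111.1x4 ≥ 342   (octane-barrels)
  126x2 ≥ 135   (oxygenate mass)
  4.1x1 + 3.35x2 + 4.69x3 + 5.43x4 ≥ 8.95   (energy)
  x1, x2, x3, x4 ≥ 0.
The minimum-cost mix takes nothing from alkylate, toluene — only butane, ethanol. There the octane-barrels and oxygenate mass constraints are tight.
That vertex is x1 = 2.4119, x2 = 1.0714.
Hence cost = 77.92·2.4119 + 152.82·1.0714 = $351.6666.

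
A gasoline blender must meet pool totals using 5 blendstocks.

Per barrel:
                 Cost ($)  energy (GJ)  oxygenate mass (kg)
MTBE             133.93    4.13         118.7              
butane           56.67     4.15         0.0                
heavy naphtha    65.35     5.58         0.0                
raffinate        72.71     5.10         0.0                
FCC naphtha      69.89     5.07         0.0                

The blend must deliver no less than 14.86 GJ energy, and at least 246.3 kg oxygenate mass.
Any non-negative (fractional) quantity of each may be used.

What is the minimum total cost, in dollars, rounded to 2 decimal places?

Let x1 = barrels of MTBE, x2 = barrels of butane, x3 = barrels of heavy naphtha, x4 = barrels of raffinate, x5 = barrels of FCC naphtha.
Minimize 133.93x1 + 56.67x2 + 65.35x3 + 72.71x4 + 69.89x5 with:
  4.13x1 + 4.15x2 + 5.58x3 + 5.1x4 + 5.07x5 ≥ 14.86   (energy)
  118.7x1 ≥ 246.3   (oxygenate mass)
  x1, x2, x3, x4, x5 ≥ 0.
The minimum-cost mix takes nothing from butane, raffinate, FCC naphtha — only MTBE, heavy naphtha. There the energy and oxygenate mass constraints are tight.
So MTBE = 2.075 barrels, heavy naphtha = 1.1273 barrels.
Cost = 133.93·2.075 + 65.35·1.1273 = 351.5738.

$351.57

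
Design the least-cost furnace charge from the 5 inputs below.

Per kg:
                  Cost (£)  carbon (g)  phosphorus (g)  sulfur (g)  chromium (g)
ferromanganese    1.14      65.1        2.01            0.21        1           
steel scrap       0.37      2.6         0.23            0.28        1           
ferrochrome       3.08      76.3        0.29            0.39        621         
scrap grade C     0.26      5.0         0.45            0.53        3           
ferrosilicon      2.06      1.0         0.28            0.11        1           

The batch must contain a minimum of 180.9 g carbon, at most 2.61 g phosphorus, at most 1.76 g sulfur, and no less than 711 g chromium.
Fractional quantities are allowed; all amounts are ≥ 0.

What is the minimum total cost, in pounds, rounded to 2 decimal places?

Let x1 = kg of ferromanganese, x2 = kg of steel scrap, x3 = kg of ferrochrome, x4 = kg of scrap grade C, x5 = kg of ferrosilicon.
Minimise 1.14x1 + 0.37x2 + 3.08x3 + 0.26x4 + 2.06x5 s.t.:
  65.1x1 + 2.6x2 + 76.3x3 + 5x4 + 1x5 ≥ 180.9   (carbon)
  2.01x1 + 0.23x2 + 0.29x3 + 0.45x4 + 0.28x5 ≤ 2.61   (phosphorus)
  0.21x1 + 0.28x2 + 0.39x3 + 0.53x4 + 0.11x5 ≤ 1.76   (sulfur)
  1x1 + 1x2 + 621x3 + 3x4 + 1x5 ≥ 711   (chromium)
  x1, x2, x3, x4, x5 ≥ 0.
The optimal basis is {ferromanganese, ferrochrome}; steel scrap, scrap grade C, ferrosilicon drop out. The carbon and phosphorus requirements are met with equality.
Solving gives x1 = 1.091, x3 = 1.44.
Hence cost = 1.14·1.091 + 3.08·1.44 = £5.6789.

£5.68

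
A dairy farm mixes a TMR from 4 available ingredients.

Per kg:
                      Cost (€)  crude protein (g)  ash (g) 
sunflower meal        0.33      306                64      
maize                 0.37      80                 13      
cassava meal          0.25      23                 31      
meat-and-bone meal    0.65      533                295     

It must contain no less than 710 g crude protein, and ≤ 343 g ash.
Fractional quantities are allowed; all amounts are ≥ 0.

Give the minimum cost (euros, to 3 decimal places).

€0.766

Let x1 = kg of sunflower meal, x2 = kg of maize, x3 = kg of cassava meal, x4 = kg of meat-and-bone meal.
Minimize 0.33x1 + 0.37x2 + 0.25x3 + 0.65x4 s.t.:
  306x1 + 80x2 + 23x3 + 533x4 ≥ 710   (crude protein)
  64x1 + 13x2 + 31x3 + 295x4 ≤ 343   (ash)
  x1, x2, x3, x4 ≥ 0.
The cheapest feasible vertex uses only sunflower meal; maize, cassava meal, meat-and-bone meal are not used. There the crude protein constraint is tight.
Solving gives x1 = 2.32.
Cost = 0.33·2.32 = 0.76560.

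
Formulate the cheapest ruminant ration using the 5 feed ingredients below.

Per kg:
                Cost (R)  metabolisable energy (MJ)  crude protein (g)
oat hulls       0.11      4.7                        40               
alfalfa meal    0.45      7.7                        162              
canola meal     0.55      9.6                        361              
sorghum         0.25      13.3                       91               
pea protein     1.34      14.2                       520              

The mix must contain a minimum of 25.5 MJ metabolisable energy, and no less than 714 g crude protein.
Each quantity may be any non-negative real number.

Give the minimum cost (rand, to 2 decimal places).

This is a linear program. Let x1 = kg of oat hulls, x2 = kg of alfalfa meal, x3 = kg of canola meal, x4 = kg of sorghum, x5 = kg of pea protein.
Minimize 0.11x1 + 0.45x2 + 0.55x3 + 0.25x4 + 1.34x5 s.t.:
  4.7x1 + 7.7x2 + 9.6x3 + 13.3x4 + 14.2x5 ≥ 25.5   (metabolisable energy)
  40x1 + 162x2 + 361x3 + 91x4 + 520x5 ≥ 714   (crude protein)
  x1, x2, x3, x4, x5 ≥ 0.
The optimal basis is {canola meal, sorghum}; oat hulls, alfalfa meal, pea protein drop out. There the metabolisable energy and crude protein constraints are tight.
Solving gives x3 = 1.827, x4 = 0.5986.
Cost = 0.55·1.827 + 0.25·0.5986 = 1.1545.

R1.15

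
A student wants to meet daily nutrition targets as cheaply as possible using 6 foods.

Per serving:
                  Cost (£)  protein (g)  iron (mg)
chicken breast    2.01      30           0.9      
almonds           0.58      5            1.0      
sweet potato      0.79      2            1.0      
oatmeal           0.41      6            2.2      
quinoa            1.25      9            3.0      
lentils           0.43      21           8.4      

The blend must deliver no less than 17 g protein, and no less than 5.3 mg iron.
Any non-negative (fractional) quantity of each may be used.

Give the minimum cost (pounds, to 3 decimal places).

Let x1 = servings of chicken breast, x2 = servings of almonds, x3 = servings of sweet potato, x4 = servings of oatmeal, x5 = servings of quinoa, x6 = servings of lentils.
Minimize 2.01x1 + 0.58x2 + 0.79x3 + 0.41x4 + 1.25x5 + 0.43x6 s.t.:
  30x1 + 5x2 + 2x3 + 6x4 + 9x5 + 21x6 ≥ 17   (protein)
  0.9x1 + 1x2 + 1x3 + 2.2x4 + 3x5 + 8.4x6 ≥ 5.3   (iron)
  x1, x2, x3, x4, x5, x6 ≥ 0.
The optimal basis is {lentils}; chicken breast, almonds, sweet potato, oatmeal, quinoa drop out. There the protein constraint is tight.
Solving gives x6 = 0.8095.
Cost = 0.43·0.8095 = 0.34809.

£0.348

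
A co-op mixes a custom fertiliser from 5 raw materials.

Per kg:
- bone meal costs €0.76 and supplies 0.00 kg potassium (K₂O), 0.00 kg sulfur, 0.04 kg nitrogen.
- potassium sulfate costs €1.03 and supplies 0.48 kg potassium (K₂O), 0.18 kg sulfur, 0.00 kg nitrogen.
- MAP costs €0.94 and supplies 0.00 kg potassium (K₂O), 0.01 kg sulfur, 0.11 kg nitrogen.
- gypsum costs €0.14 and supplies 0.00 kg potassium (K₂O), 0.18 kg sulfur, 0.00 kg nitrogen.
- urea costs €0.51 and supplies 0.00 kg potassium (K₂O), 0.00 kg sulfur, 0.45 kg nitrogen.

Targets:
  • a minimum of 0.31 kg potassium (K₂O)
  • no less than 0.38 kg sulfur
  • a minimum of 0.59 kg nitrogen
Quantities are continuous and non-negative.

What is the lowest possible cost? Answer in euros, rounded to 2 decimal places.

Let x1 = kg of bone meal, x2 = kg of potassium sulfate, x3 = kg of MAP, x4 = kg of gypsum, x5 = kg of urea.
Minimise 0.76x1 + 1.03x2 + 0.94x3 + 0.14x4 + 0.51x5 subject to:
  0.48x2 ≥ 0.31   (potassium (K₂O))
  0.18x2 + 0.01x3 + 0.18x4 ≥ 0.38   (sulfur)
  0.04x1 + 0.11x3 + 0.45x5 ≥ 0.59   (nitrogen)
  x1, x2, x3, x4, x5 ≥ 0.
The optimal basis is {potassium sulfate, gypsum, urea}; bone meal, MAP drop out. The potassium (K₂O), sulfur, nitrogen requirements are met with equality.
So potassium sulfate = 0.6458 kg, gypsum = 1.465 kg, urea = 1.311 kg.
Objective = 1.03·0.6458 + 0.14·1.465 + 0.51·1.311 = 1.5389.

€1.54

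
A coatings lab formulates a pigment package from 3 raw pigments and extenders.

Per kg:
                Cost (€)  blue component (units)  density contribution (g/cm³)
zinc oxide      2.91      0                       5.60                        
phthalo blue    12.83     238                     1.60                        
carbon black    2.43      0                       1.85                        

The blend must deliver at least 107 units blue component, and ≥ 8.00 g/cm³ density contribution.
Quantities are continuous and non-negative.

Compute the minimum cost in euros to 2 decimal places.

Treat it as an LP. Let x1 = kg of zinc oxide, x2 = kg of phthalo blue, x3 = kg of carbon black.
Minimize 2.91x1 + 12.83x2 + 2.43x3 subject to:
  238x2 ≥ 107   (blue component)
  5.6x1 + 1.6x2 + 1.85x3 ≥ 8   (density contribution)
  x1, x2, x3 ≥ 0.
At the optimum only zinc oxide, phthalo blue are positive (carbon black = 0). The blue component and density contribution requirements are met with equality.
That vertex is x1 = 1.3, x2 = 0.4496.
Cost = 2.91·1.3 + 12.83·0.4496 = 9.5514.

€9.55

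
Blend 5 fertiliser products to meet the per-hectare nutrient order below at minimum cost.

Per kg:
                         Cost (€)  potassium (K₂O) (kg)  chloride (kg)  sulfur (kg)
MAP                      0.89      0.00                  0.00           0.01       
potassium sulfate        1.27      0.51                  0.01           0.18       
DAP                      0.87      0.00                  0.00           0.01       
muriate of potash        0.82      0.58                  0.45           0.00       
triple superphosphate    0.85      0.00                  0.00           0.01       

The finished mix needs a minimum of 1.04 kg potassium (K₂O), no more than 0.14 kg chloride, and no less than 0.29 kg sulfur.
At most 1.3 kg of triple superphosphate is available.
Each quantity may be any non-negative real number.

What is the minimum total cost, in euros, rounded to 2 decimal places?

€2.42

Let x1 = kg of MAP, x2 = kg of potassium sulfate, x3 = kg of DAP, x4 = kg of muriate of potash, x5 = kg of triple superphosphate.
Minimize 0.89x1 + 1.27x2 + 0.87x3 + 0.82x4 + 0.85x5 s.t.:
  0.51x2 + 0.58x4 ≥ 1.04   (potassium (K₂O))
  0.01x2 + 0.45x4 ≤ 0.14   (chloride)
  0.01x1 + 0.18x2 + 0.01x3 + 0.01x5 ≥ 0.29   (sulfur)
  x5 ≤ 1.3
  x1, x2, x3, x4, x5 ≥ 0.
The minimum-cost mix takes nothing from MAP, DAP, triple superphosphate — only potassium sulfate, muriate of potash. Binding constraints: potassium (K₂O) and chloride.
Solving gives x2 = 1.729, x4 = 0.2727.
Hence cost = 1.27·1.729 + 0.82·0.2727 = €2.4194.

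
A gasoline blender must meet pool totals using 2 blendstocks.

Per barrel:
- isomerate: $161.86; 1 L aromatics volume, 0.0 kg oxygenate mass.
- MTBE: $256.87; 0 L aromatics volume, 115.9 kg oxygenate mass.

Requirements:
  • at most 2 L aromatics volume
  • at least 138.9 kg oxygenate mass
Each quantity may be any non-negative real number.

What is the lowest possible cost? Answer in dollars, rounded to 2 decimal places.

$307.85

This is a linear program. Let x1 = barrels of isomerate, x2 = barrels of MTBE.
min 161.86x1 + 256.87x2 subject to:
  1x1 ≤ 2   (aromatics volume)
  115.9x2 ≥ 138.9   (oxygenate mass)
  x1, x2 ≥ 0.
The cheapest feasible vertex uses only MTBE; isomerate is not used. The oxygenate mass requirement is met with equality.
Optimal quantities: MTBE = 1.19845 barrels.
Objective = 256.87·1.19845 = 307.8459.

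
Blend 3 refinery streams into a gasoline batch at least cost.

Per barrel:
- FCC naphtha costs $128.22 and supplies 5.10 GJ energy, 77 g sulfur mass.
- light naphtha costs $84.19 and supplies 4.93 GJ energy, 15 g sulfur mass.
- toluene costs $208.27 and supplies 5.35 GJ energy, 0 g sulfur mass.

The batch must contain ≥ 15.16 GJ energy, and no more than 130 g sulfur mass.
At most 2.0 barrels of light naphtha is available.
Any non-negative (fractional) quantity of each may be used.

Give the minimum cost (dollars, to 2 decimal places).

$301.63

Treat it as an LP. Let x1 = barrels of FCC naphtha, x2 = barrels of light naphtha, x3 = barrels of toluene.
Minimize 128.22x1 + 84.19x2 + 208.27x3 subject to:
  5.1x1 + 4.93x2 + 5.35x3 ≥ 15.16   (energy)
  77x1 + 15x2 ≤ 130   (sulfur mass)
  x2 ≤ 2
  x1, x2, x3 ≥ 0.
The cheapest feasible vertex uses only FCC naphtha, light naphtha; toluene is not used. Binding constraints: energy and the light naphtha cap.
Solving gives x1 = 1.0392, x2 = 2.
Cost = 128.22·1.0392 + 84.19·2 = 301.6262.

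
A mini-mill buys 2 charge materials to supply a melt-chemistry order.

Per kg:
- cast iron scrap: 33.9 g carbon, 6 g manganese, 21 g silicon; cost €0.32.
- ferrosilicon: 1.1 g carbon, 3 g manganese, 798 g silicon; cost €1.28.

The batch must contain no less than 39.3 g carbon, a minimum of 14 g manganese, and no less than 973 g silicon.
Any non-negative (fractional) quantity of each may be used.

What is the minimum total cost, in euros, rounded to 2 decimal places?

Treat it as an LP. Let x1 = kg of cast iron scrap, x2 = kg of ferrosilicon.
Minimize 0.32x1 + 1.28x2 subject to:
  33.9x1 + 1.1x2 ≥ 39.3   (carbon)
  6x1 + 3x2 ≥ 14   (manganese)
  21x1 + 798x2 ≥ 973   (silicon)
  x1, x2 ≥ 0.
Both inputs are positive at the optimum. There the manganese and silicon constraints are tight.
Solving gives x1 = 1.747, x2 = 1.173.
Total cost: 0.32·1.747 + 1.28·1.173 = 2.0605.

€2.06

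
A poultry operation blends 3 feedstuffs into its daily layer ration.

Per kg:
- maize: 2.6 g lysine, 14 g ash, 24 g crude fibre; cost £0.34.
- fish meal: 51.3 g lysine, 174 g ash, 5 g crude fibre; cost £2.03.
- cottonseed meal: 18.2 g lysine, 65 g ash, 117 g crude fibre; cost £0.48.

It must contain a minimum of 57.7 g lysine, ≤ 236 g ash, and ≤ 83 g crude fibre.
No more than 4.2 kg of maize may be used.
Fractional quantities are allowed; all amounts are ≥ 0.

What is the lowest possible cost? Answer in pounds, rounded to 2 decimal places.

£2.12

Set it up as a linear program. Let x1 = kg of maize, x2 = kg of fish meal, x3 = kg of cottonseed meal.
Minimize 0.34x1 + 2.03x2 + 0.48x3 s.t.:
  2.6x1 + 51.3x2 + 18.2x3 ≥ 57.7   (lysine)
  14x1 + 174x2 + 65x3 ≤ 236   (ash)
  24x1 + 5x2 + 117x3 ≤ 83   (crude fibre)
  x1 ≤ 4.2
  x1, x2, x3 ≥ 0.
The optimal basis is {fish meal, cottonseed meal}; maize drops out. There the lysine and crude fibre constraints are tight.
That vertex is x2 = 0.8865, x3 = 0.6715.
Total cost: 2.03·0.8865 + 0.48·0.6715 = 2.1219.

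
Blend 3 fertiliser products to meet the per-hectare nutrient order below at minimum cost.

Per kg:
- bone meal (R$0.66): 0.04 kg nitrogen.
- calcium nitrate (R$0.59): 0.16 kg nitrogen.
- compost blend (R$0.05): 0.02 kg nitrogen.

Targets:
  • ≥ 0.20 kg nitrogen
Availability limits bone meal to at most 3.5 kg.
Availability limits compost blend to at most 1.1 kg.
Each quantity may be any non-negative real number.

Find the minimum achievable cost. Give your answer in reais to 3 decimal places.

R$0.711

Treat it as an LP. Let x1 = kg of bone meal, x2 = kg of calcium nitrate, x3 = kg of compost blend.
Minimize 0.66x1 + 0.59x2 + 0.05x3 subject to:
  0.04x1 + 0.16x2 + 0.02x3 ≥ 0.2   (nitrogen)
  x1 ≤ 3.5
  x3 ≤ 1.1
  x1, x2, x3 ≥ 0.
The optimal basis is {calcium nitrate, compost blend}; bone meal drops out. There the nitrogen and the compost blend cap constraints are tight.
That vertex is x2 = 1.1125, x3 = 1.1.
Objective = 0.59·1.1125 + 0.05·1.1 = 0.71138.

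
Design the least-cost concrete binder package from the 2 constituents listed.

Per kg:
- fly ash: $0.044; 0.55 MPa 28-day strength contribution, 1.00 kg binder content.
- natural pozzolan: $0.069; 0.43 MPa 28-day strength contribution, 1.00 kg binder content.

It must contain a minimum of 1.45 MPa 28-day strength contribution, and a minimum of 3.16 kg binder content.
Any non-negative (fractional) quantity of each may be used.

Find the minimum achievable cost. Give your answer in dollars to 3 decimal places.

Let x1 = kg of fly ash, x2 = kg of natural pozzolan.
Minimise 0.044x1 + 0.069x2 s.t.:
  0.55x1 + 0.43x2 ≥ 1.45   (28-day strength contribution)
  1x1 + 1x2 ≥ 3.16   (binder content)
  x1, x2 ≥ 0.
The minimum-cost mix takes nothing from natural pozzolan — only fly ash. The binder content requirement is met with equality.
Optimal quantities: fly ash = 3.16 kg.
Objective = 0.044·3.16 = 0.13904.

$0.139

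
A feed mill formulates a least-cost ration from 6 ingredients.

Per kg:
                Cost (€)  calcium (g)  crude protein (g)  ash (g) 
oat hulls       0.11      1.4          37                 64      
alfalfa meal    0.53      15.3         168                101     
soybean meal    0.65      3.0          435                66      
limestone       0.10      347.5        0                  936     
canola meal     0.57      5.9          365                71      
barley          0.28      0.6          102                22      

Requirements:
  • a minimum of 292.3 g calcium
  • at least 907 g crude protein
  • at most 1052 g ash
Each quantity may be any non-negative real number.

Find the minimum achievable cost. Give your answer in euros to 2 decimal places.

€1.44

Let x1 = kg of oat hulls, x2 = kg of alfalfa meal, x3 = kg of soybean meal, x4 = kg of limestone, x5 = kg of canola meal, x6 = kg of barley.
Minimise 0.11x1 + 0.53x2 + 0.65x3 + 0.1x4 + 0.57x5 + 0.28x6 with:
  1.4x1 + 15.3x2 + 3x3 + 347.5x4 + 5.9x5 + 0.6x6 ≥ 292.3   (calcium)
  37x1 + 168x2 + 435x3 + 365x5 + 102x6 ≥ 907   (crude protein)
  64x1 + 101x2 + 66x3 + 936x4 + 71x5 + 22x6 ≤ 1052   (ash)
  x1, x2, x3, x4, x5, x6 ≥ 0.
The optimal basis is {soybean meal, limestone}; oat hulls, alfalfa meal, canola meal, barley drop out. The calcium and crude protein requirements are met with equality.
Optimal quantities: soybean meal = 2.085 kg, limestone = 0.8232 kg.
Total cost: 0.65·2.085 + 0.1·0.8232 = 1.4376.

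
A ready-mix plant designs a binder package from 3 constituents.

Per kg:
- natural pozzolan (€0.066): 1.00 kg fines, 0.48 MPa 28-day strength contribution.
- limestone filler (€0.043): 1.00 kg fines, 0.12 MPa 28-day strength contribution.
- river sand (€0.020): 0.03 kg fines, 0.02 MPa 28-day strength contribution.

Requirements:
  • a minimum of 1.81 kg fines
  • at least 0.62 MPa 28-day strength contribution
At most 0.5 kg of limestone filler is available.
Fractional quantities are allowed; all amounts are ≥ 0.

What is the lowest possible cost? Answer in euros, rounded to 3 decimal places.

€0.108

Let x1 = kg of natural pozzolan, x2 = kg of limestone filler, x3 = kg of river sand.
Minimize 0.066x1 + 0.043x2 + 0.02x3 with:
  1x1 + 1x2 + 0.03x3 ≥ 1.81   (fines)
  0.48x1 + 0.12x2 + 0.02x3 ≥ 0.62   (28-day strength contribution)
  x2 ≤ 0.5
  x1, x2, x3 ≥ 0.
The minimum-cost mix takes nothing from river sand — only natural pozzolan, limestone filler. There the fines and the limestone filler cap constraints are tight.
Solving gives x1 = 1.31, x2 = 0.5.
Objective = 0.066·1.31 + 0.043·0.5 = 0.10796.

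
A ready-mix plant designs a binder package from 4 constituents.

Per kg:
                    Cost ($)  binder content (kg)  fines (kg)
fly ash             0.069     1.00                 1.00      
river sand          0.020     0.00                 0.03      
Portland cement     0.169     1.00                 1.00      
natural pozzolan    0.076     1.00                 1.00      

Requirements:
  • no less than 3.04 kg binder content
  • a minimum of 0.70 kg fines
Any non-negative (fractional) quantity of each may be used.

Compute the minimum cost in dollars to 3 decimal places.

$0.210

Treat it as an LP. Let x1 = kg of fly ash, x2 = kg of river sand, x3 = kg of Portland cement, x4 = kg of natural pozzolan.
min 0.069x1 + 0.02x2 + 0.169x3 + 0.076x4 with:
  1x1 + 1x3 + 1x4 ≥ 3.04   (binder content)
  1x1 + 0.03x2 + 1x3 + 1x4 ≥ 0.7   (fines)
  x1, x2, x3, x4 ≥ 0.
The cheapest feasible vertex uses only fly ash; river sand, Portland cement, natural pozzolan are not used. The binder content requirement is met with equality.
Solving gives x1 = 3.04.
Objective = 0.069·3.04 = 0.20976.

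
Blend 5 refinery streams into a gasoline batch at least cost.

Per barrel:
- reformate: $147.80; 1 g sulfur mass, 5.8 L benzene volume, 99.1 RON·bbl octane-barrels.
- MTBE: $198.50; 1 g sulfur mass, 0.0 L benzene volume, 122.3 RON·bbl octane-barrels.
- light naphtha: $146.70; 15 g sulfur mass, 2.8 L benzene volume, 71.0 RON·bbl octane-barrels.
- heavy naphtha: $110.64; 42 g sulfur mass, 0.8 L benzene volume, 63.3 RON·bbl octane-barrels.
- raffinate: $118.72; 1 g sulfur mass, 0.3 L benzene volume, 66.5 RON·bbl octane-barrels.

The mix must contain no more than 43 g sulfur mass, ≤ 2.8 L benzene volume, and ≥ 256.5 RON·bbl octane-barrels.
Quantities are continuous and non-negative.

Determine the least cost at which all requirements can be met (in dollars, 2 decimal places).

Treat it as an LP. Let x1 = barrels of reformate, x2 = barrels of MTBE, x3 = barrels of light naphtha, x4 = barrels of heavy naphtha, x5 = barrels of raffinate.
min 147.8x1 + 198.5x2 + 146.7x3 + 110.64x4 + 118.72x5 with:
  1x1 + 1x2 + 15x3 + 42x4 + 1x5 ≤ 43   (sulfur mass)
  5.8x1 + 2.8x3 + 0.8x4 + 0.3x5 ≤ 2.8   (benzene volume)
  99.1x1 + 122.3x2 + 71x3 + 63.3x4 + 66.5x5 ≥ 256.5   (octane-barrels)
  x1, x2, x3, x4, x5 ≥ 0.
The optimal basis is {reformate, MTBE}; light naphtha, heavy naphtha, raffinate drop out. There the benzene volume and octane-barrels constraints are tight.
That vertex is x1 = 0.482759, x2 = 1.70612.
Objective = 147.8·0.482759 + 198.5·1.70612 = 410.0166.

$410.02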